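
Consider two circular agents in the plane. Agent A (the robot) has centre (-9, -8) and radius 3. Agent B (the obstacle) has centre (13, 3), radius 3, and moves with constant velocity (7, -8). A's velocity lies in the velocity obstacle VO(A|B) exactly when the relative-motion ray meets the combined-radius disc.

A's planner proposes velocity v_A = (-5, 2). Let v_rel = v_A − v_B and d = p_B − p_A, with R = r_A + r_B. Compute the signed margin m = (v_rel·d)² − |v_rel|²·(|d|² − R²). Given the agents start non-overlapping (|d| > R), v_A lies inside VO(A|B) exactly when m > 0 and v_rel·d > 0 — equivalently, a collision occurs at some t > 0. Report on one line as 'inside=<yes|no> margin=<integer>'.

d = (22, 11),  |d|² = 605;  R = 3+3 = 6,  c = 605−6² = 569
v_rel = (-12, 10),  |v_rel|² = 244;  v_rel·d = (-12)·(22) + (10)·(11) = -154
244·t² + 308·t + 569 = 0  ⇒  m = (-154)² − 244·569 = -115120
m = -115120 < 0,  v_rel·d = -154 < 0  ⇒  outside

inside=no margin=-115120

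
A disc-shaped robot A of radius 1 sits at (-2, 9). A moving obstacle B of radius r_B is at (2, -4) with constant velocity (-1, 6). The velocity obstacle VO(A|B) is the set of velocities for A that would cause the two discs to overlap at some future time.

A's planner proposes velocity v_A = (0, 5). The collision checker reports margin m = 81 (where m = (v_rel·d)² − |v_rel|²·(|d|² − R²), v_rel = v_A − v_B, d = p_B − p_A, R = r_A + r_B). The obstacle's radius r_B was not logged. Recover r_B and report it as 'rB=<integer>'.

m = 81
d = (4, -13);  v_rel = (1, -1),  |v_rel|² = 2
v_rel×d = (1)·(-13) − (-1)·(4) = -9
since m = R²·2 − (-9)²:  R² = (81 + 81) / 2 = 81
R = √81 = 9  ⇒  r_B = 9 − 1 = 8

rB=8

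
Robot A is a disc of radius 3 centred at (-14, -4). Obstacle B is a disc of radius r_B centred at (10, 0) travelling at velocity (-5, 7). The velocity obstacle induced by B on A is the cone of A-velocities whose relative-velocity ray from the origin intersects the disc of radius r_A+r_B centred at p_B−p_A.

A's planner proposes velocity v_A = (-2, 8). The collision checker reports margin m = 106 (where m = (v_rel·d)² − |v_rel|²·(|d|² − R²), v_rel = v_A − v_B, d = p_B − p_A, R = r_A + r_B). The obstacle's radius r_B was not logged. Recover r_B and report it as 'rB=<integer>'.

m = 106
d = (24, 4);  v_rel = (3, 1),  |v_rel|² = 10
v_rel×d = (3)·(4) − (1)·(24) = -12
since m = R²·10 − (-12)²:  R² = (144 + 106) / 10 = 25
R = √25 = 5  ⇒  r_B = 5 − 3 = 2

rB=2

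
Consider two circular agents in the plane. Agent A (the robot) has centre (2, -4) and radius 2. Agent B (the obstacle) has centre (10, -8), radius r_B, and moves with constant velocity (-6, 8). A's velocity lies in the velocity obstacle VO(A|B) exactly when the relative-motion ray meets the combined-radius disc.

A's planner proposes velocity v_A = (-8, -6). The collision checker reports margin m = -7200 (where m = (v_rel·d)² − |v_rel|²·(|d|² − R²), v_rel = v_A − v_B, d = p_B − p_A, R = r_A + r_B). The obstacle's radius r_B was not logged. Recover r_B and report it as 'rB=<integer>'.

m = -7200
d = (8, -4);  v_rel = (-2, -14),  |v_rel|² = 200
v_rel×d = (-2)·(-4) − (-14)·(8) = 120
since m = R²·200 − 120²:  R² = (14400 + -7200) / 200 = 36
R = √36 = 6  ⇒  r_B = 6 − 2 = 4

rB=4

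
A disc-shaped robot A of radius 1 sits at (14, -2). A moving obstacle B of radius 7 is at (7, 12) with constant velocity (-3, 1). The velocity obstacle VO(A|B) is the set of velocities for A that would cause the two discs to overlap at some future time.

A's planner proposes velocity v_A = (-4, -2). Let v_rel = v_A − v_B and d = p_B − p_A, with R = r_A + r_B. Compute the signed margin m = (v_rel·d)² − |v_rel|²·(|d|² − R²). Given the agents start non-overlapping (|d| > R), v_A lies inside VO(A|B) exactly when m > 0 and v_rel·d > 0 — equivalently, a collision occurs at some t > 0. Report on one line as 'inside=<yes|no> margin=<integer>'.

d = (-7, 14),  |d|² = 245;  R = 1+7 = 8,  c = 245−8² = 181
v_rel = (-1, -3),  |v_rel|² = 10;  v_rel·d = (-1)·(-7) + (-3)·(14) = -35
10·t² + 70·t + 181 = 0  ⇒  m = (-35)² − 10·181 = -585
m = -585 < 0,  v_rel·d = -35 < 0  ⇒  outside

inside=no margin=-585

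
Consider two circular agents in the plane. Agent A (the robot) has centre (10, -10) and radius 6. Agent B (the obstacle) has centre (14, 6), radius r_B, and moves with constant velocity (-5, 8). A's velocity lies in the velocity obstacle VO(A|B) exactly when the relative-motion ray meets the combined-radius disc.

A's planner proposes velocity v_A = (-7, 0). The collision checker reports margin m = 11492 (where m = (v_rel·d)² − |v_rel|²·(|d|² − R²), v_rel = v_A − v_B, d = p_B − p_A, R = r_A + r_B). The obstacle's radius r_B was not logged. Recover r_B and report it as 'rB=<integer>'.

m = 11492
d = (4, 16);  v_rel = (-2, -8),  |v_rel|² = 68
v_rel×d = (-2)·(16) − (-8)·(4) = 0
since m = R²·68 − 0²:  R² = (0 + 11492) / 68 = 169
R = √169 = 13  ⇒  r_B = 13 − 6 = 7

rB=7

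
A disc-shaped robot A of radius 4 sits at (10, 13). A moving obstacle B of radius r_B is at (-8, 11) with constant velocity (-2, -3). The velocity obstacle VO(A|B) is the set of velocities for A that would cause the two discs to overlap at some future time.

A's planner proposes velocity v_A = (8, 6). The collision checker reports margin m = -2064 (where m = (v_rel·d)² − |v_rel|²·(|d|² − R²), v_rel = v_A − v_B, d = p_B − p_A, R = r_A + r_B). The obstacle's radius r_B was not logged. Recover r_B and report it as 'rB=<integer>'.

m = -2064
d = (-18, -2);  v_rel = (10, 9),  |v_rel|² = 181
v_rel×d = (10)·(-2) − (9)·(-18) = 142
since m = R²·181 − 142²:  R² = (20164 + -2064) / 181 = 100
R = √100 = 10  ⇒  r_B = 10 − 4 = 6

rB=6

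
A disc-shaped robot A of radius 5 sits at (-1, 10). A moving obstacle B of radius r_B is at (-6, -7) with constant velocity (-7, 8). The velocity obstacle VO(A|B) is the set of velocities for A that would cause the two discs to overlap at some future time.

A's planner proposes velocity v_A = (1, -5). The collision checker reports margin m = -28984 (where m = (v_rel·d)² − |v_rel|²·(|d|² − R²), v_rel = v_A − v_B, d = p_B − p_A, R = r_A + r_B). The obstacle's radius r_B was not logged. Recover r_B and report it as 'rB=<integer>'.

m = -28984
d = (-5, -17);  v_rel = (8, -13),  |v_rel|² = 233
v_rel×d = (8)·(-17) − (-13)·(-5) = -201
since m = R²·233 − (-201)²:  R² = (40401 + -28984) / 233 = 49
R = √49 = 7  ⇒  r_B = 7 − 5 = 2

rB=2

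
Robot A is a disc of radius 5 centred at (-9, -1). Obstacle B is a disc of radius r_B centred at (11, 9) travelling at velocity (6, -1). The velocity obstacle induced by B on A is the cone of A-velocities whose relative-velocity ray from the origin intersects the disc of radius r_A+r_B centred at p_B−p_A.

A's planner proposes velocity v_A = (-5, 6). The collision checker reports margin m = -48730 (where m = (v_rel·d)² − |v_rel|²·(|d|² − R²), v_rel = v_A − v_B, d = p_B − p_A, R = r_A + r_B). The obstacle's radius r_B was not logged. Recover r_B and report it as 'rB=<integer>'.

m = -48730
d = (20, 10);  v_rel = (-11, 7),  |v_rel|² = 170
v_rel×d = (-11)·(10) − (7)·(20) = -250
since m = R²·170 − (-250)²:  R² = (62500 + -48730) / 170 = 81
R = √81 = 9  ⇒  r_B = 9 − 5 = 4

rB=4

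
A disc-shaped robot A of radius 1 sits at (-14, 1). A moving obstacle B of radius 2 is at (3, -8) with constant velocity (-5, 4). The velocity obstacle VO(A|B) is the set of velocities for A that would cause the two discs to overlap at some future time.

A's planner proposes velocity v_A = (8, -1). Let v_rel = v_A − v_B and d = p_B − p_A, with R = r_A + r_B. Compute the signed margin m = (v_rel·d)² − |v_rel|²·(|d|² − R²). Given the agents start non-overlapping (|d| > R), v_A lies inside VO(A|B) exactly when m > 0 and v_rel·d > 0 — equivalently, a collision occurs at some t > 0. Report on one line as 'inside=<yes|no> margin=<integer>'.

d = (17, -9),  |d|² = 370;  R = 1+2 = 3,  c = 370−3² = 361
v_rel = (13, -5),  |v_rel|² = 194;  v_rel·d = (13)·(17) + (-5)·(-9) = 266
194·t² − 532·t + 361 = 0  ⇒  m = 266² − 194·361 = 722
m = 722 > 0,  v_rel·d = 266 > 0  ⇒  inside

inside=yes margin=722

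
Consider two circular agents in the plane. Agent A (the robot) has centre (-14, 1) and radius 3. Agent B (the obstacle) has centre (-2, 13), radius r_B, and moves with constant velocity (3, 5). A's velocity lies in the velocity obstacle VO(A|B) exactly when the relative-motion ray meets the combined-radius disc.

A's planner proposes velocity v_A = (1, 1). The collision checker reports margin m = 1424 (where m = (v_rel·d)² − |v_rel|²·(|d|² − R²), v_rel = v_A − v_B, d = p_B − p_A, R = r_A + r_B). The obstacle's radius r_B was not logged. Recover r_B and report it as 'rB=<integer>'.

m = 1424
d = (12, 12);  v_rel = (-2, -4),  |v_rel|² = 20
v_rel×d = (-2)·(12) − (-4)·(12) = 24
since m = R²·20 − 24²:  R² = (576 + 1424) / 20 = 100
R = √100 = 10  ⇒  r_B = 10 − 3 = 7

rB=7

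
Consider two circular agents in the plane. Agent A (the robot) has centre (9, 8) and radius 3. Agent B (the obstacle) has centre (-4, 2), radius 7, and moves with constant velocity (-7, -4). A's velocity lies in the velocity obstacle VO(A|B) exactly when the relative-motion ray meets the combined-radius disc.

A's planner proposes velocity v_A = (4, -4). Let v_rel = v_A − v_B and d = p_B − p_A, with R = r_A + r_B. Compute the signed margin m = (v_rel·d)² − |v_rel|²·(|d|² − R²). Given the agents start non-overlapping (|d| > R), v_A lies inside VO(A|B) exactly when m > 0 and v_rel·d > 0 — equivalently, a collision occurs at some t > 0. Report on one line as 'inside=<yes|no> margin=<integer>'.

d = (-13, -6),  |d|² = 205;  R = 3+7 = 10,  c = 205−10² = 105
v_rel = (11, 0),  |v_rel|² = 121;  v_rel·d = (11)·(-13) + (0)·(-6) = -143
121·t² + 286·t + 105 = 0  ⇒  m = (-143)² − 121·105 = 7744
m = 7744 > 0,  v_rel·d = -143 < 0  ⇒  outside

inside=no margin=7744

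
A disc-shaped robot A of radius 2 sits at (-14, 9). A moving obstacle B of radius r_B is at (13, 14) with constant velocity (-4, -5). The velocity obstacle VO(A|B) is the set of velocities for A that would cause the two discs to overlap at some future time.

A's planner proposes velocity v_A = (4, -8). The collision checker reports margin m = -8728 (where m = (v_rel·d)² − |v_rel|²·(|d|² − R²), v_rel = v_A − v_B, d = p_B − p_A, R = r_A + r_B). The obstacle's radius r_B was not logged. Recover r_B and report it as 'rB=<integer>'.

m = -8728
d = (27, 5);  v_rel = (8, -3),  |v_rel|² = 73
v_rel×d = (8)·(5) − (-3)·(27) = 121
since m = R²·73 − 121²:  R² = (14641 + -8728) / 73 = 81
R = √81 = 9  ⇒  r_B = 9 − 2 = 7

rB=7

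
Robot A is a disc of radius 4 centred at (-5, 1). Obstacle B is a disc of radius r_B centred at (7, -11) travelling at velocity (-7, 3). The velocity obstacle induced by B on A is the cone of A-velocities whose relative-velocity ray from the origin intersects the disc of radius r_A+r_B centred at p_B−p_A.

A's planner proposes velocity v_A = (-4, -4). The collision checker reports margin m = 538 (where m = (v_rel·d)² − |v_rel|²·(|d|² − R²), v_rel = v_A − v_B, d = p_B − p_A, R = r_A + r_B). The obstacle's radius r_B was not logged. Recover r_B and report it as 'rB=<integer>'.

m = 538
d = (12, -12);  v_rel = (3, -7),  |v_rel|² = 58
v_rel×d = (3)·(-12) − (-7)·(12) = 48
since m = R²·58 − 48²:  R² = (2304 + 538) / 58 = 49
R = √49 = 7  ⇒  r_B = 7 − 4 = 3

rB=3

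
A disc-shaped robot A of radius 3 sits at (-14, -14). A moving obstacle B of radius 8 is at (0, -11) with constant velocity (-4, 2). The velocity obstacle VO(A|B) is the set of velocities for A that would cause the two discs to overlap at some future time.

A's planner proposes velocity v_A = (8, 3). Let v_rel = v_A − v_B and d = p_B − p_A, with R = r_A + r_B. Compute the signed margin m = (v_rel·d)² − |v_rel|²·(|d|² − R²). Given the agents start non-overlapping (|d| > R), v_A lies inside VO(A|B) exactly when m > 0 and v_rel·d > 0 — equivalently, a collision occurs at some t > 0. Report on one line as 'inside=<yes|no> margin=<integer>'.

d = (14, 3),  |d|² = 205;  R = 3+8 = 11,  c = 205−11² = 84
v_rel = (12, 1),  |v_rel|² = 145;  v_rel·d = (12)·(14) + (1)·(3) = 171
145·t² − 342·t + 84 = 0  ⇒  m = 171² − 145·84 = 17061
m = 17061 > 0,  v_rel·d = 171 > 0  ⇒  inside

inside=yes margin=17061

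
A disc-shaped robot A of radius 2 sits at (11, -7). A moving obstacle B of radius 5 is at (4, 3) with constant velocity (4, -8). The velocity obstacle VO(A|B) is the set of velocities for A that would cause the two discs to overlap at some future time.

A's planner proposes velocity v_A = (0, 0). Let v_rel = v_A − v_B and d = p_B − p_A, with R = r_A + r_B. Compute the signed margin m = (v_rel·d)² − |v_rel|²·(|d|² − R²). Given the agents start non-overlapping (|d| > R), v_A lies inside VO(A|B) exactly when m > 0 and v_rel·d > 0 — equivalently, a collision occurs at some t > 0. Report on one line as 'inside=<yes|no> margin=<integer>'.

d = (-7, 10),  |d|² = 149;  R = 2+5 = 7,  c = 149−7² = 100
v_rel = (-4, 8),  |v_rel|² = 80;  v_rel·d = (-4)·(-7) + (8)·(10) = 108
80·t² − 216·t + 100 = 0  ⇒  m = 108² − 80·100 = 3664
m = 3664 > 0,  v_rel·d = 108 > 0  ⇒  inside

inside=yes margin=3664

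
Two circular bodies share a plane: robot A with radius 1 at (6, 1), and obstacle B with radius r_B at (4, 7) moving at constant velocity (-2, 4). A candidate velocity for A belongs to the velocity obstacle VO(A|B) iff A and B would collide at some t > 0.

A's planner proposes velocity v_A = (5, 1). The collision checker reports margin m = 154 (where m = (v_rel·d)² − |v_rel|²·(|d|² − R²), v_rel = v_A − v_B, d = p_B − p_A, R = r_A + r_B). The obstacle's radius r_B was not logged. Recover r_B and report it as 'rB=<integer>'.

m = 154
d = (-2, 6);  v_rel = (7, -3),  |v_rel|² = 58
v_rel×d = (7)·(6) − (-3)·(-2) = 36
since m = R²·58 − 36²:  R² = (1296 + 154) / 58 = 25
R = √25 = 5  ⇒  r_B = 5 − 1 = 4

rB=4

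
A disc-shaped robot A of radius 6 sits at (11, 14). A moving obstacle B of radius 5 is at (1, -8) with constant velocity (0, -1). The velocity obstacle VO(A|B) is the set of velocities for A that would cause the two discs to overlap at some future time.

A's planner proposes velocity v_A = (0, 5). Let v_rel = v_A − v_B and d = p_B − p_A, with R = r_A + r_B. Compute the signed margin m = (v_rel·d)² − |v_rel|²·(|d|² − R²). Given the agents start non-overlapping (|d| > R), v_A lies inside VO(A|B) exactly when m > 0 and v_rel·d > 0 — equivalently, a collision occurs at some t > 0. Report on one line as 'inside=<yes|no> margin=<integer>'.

d = (-10, -22),  |d|² = 584;  R = 6+5 = 11,  c = 584−11² = 463
v_rel = (0, 6),  |v_rel|² = 36;  v_rel·d = (0)·(-10) + (6)·(-22) = -132
36·t² + 264·t + 463 = 0  ⇒  m = (-132)² − 36·463 = 756
m = 756 > 0,  v_rel·d = -132 < 0  ⇒  outside

inside=no margin=756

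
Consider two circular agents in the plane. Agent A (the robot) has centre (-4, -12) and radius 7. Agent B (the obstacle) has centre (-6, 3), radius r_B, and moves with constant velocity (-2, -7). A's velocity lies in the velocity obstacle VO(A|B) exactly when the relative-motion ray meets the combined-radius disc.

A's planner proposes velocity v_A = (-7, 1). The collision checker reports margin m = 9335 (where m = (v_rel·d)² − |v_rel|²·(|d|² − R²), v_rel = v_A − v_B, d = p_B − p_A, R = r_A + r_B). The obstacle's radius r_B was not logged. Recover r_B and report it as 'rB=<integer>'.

m = 9335
d = (-2, 15);  v_rel = (-5, 8),  |v_rel|² = 89
v_rel×d = (-5)·(15) − (8)·(-2) = -59
since m = R²·89 − (-59)²:  R² = (3481 + 9335) / 89 = 144
R = √144 = 12  ⇒  r_B = 12 − 7 = 5

rB=5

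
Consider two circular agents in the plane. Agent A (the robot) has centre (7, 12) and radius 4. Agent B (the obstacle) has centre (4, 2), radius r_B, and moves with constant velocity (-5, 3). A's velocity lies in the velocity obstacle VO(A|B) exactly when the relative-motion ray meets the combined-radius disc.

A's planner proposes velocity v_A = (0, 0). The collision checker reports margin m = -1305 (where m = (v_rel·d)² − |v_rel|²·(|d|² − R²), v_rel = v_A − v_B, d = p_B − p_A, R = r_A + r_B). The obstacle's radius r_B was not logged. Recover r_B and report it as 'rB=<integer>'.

m = -1305
d = (-3, -10);  v_rel = (5, -3),  |v_rel|² = 34
v_rel×d = (5)·(-10) − (-3)·(-3) = -59
since m = R²·34 − (-59)²:  R² = (3481 + -1305) / 34 = 64
R = √64 = 8  ⇒  r_B = 8 − 4 = 4

rB=4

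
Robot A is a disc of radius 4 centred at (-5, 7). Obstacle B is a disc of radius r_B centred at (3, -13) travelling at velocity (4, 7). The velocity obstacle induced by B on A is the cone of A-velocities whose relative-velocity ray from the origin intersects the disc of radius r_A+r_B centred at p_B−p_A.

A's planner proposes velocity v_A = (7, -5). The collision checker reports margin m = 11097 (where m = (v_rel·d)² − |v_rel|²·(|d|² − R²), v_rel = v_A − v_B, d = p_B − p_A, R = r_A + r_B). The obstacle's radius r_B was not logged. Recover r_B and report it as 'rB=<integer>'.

m = 11097
d = (8, -20);  v_rel = (3, -12),  |v_rel|² = 153
v_rel×d = (3)·(-20) − (-12)·(8) = 36
since m = R²·153 − 36²:  R² = (1296 + 11097) / 153 = 81
R = √81 = 9  ⇒  r_B = 9 − 4 = 5

rB=5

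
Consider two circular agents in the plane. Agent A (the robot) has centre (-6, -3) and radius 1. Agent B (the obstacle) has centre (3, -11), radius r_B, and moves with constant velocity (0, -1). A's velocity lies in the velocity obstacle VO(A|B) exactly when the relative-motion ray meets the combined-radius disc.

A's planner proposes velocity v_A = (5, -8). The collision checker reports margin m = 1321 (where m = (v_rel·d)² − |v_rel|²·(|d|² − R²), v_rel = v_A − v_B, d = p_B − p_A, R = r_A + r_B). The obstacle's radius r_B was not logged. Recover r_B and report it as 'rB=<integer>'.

m = 1321
d = (9, -8);  v_rel = (5, -7),  |v_rel|² = 74
v_rel×d = (5)·(-8) − (-7)·(9) = 23
since m = R²·74 − 23²:  R² = (529 + 1321) / 74 = 25
R = √25 = 5  ⇒  r_B = 5 − 1 = 4

rB=4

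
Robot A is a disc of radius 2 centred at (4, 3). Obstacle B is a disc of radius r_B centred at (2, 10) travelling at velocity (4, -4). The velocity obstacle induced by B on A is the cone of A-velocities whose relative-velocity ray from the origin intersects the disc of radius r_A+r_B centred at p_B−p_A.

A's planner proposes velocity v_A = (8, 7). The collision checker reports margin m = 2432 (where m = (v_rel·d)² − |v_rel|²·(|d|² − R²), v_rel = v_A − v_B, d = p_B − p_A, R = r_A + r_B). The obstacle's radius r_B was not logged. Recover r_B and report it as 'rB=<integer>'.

m = 2432
d = (-2, 7);  v_rel = (4, 11),  |v_rel|² = 137
v_rel×d = (4)·(7) − (11)·(-2) = 50
since m = R²·137 − 50²:  R² = (2500 + 2432) / 137 = 36
R = √36 = 6  ⇒  r_B = 6 − 2 = 4

rB=4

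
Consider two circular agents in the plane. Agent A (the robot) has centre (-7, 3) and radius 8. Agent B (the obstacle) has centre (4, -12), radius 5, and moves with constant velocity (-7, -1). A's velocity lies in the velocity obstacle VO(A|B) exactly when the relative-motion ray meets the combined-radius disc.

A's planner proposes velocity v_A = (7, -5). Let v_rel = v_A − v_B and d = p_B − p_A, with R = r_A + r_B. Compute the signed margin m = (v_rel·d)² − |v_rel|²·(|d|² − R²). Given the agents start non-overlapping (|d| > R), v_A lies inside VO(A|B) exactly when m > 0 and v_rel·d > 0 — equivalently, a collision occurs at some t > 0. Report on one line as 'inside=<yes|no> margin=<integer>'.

d = (11, -15),  |d|² = 346;  R = 8+5 = 13,  c = 346−13² = 177
v_rel = (14, -4),  |v_rel|² = 212;  v_rel·d = (14)·(11) + (-4)·(-15) = 214
212·t² − 428·t + 177 = 0  ⇒  m = 214² − 212·177 = 8272
m = 8272 > 0,  v_rel·d = 214 > 0  ⇒  inside

inside=yes margin=8272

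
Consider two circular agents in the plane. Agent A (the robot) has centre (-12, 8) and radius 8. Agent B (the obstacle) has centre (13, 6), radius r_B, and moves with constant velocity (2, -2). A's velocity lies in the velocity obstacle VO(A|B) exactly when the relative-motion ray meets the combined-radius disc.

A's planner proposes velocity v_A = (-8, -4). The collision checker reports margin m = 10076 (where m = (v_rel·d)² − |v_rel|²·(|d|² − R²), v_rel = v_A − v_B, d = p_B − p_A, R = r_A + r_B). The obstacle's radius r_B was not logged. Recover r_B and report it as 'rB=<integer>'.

m = 10076
d = (25, -2);  v_rel = (-10, -2),  |v_rel|² = 104
v_rel×d = (-10)·(-2) − (-2)·(25) = 70
since m = R²·104 − 70²:  R² = (4900 + 10076) / 104 = 144
R = √144 = 12  ⇒  r_B = 12 − 8 = 4

rB=4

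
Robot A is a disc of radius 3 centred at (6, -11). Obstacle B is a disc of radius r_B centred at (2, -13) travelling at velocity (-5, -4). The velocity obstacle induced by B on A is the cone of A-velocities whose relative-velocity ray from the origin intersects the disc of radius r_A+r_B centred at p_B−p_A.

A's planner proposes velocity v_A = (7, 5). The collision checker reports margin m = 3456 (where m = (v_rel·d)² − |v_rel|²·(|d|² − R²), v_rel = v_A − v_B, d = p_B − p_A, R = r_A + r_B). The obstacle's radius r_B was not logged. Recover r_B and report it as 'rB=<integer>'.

m = 3456
d = (-4, -2);  v_rel = (12, 9),  |v_rel|² = 225
v_rel×d = (12)·(-2) − (9)·(-4) = 12
since m = R²·225 − 12²:  R² = (144 + 3456) / 225 = 16
R = √16 = 4  ⇒  r_B = 4 − 3 = 1

rB=1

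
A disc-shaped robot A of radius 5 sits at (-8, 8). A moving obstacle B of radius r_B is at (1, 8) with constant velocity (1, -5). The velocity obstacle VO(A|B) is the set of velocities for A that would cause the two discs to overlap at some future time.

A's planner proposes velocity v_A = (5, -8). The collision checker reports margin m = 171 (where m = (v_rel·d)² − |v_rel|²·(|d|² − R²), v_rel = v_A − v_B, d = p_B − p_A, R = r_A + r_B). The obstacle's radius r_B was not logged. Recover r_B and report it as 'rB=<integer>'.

m = 171
d = (9, 0);  v_rel = (4, -3),  |v_rel|² = 25
v_rel×d = (4)·(0) − (-3)·(9) = 27
since m = R²·25 − 27²:  R² = (729 + 171) / 25 = 36
R = √36 = 6  ⇒  r_B = 6 − 5 = 1

rB=1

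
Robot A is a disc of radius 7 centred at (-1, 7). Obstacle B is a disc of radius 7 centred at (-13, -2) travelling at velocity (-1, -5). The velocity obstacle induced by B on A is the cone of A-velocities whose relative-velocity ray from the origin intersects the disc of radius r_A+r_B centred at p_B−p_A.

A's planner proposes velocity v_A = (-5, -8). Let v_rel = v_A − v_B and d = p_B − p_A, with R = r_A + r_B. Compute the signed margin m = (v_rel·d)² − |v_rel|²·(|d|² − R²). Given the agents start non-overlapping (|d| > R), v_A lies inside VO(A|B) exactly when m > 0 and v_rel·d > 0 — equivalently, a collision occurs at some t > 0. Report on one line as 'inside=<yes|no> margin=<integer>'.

d = (-12, -9),  |d|² = 225;  R = 7+7 = 14,  c = 225−14² = 29
v_rel = (-4, -3),  |v_rel|² = 25;  v_rel·d = (-4)·(-12) + (-3)·(-9) = 75
25·t² − 150·t + 29 = 0  ⇒  m = 75² − 25·29 = 4900
m = 4900 > 0,  v_rel·d = 75 > 0  ⇒  inside

inside=yes margin=4900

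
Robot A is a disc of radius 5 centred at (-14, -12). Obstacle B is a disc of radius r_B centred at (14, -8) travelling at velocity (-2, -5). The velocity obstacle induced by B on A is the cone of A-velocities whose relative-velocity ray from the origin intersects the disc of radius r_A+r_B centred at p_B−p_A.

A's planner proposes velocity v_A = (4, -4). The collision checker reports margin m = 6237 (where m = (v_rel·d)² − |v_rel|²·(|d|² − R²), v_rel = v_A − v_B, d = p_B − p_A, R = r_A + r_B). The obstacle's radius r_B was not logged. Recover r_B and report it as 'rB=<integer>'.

m = 6237
d = (28, 4);  v_rel = (6, 1),  |v_rel|² = 37
v_rel×d = (6)·(4) − (1)·(28) = -4
since m = R²·37 − (-4)²:  R² = (16 + 6237) / 37 = 169
R = √169 = 13  ⇒  r_B = 13 − 5 = 8

rB=8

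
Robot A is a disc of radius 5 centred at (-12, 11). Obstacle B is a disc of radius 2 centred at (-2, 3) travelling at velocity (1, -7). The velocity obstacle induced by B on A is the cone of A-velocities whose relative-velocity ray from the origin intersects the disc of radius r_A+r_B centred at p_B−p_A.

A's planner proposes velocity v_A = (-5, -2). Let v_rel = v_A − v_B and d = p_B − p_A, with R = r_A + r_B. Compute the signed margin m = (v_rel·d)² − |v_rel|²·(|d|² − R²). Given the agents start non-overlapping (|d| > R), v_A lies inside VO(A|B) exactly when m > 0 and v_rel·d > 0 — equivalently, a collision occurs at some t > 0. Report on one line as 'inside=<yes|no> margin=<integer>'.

d = (10, -8),  |d|² = 164;  R = 5+2 = 7,  c = 164−7² = 115
v_rel = (-6, 5),  |v_rel|² = 61;  v_rel·d = (-6)·(10) + (5)·(-8) = -100
61·t² + 200·t + 115 = 0  ⇒  m = (-100)² − 61·115 = 2985
m = 2985 > 0,  v_rel·d = -100 < 0  ⇒  outside

inside=no margin=2985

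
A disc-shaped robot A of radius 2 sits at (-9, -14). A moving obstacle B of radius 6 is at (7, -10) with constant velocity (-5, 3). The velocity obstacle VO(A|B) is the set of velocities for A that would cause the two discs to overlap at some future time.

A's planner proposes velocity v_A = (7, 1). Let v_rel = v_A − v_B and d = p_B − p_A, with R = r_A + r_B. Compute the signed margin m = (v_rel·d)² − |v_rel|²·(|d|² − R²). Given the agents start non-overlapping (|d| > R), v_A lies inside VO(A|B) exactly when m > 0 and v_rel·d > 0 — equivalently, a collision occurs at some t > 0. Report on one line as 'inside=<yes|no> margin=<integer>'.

d = (16, 4),  |d|² = 272;  R = 2+6 = 8,  c = 272−8² = 208
v_rel = (12, -2),  |v_rel|² = 148;  v_rel·d = (12)·(16) + (-2)·(4) = 184
148·t² − 368·t + 208 = 0  ⇒  m = 184² − 148·208 = 3072
m = 3072 > 0,  v_rel·d = 184 > 0  ⇒  inside

inside=yes margin=3072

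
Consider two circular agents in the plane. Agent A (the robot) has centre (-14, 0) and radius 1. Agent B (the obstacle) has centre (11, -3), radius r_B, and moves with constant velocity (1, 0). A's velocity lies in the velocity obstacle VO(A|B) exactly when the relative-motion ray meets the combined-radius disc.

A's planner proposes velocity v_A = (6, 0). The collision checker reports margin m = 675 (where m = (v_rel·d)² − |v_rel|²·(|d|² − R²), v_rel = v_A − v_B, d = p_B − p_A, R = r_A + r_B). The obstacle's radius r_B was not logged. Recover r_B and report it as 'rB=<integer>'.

m = 675
d = (25, -3);  v_rel = (5, 0),  |v_rel|² = 25
v_rel×d = (5)·(-3) − (0)·(25) = -15
since m = R²·25 − (-15)²:  R² = (225 + 675) / 25 = 36
R = √36 = 6  ⇒  r_B = 6 − 1 = 5

rB=5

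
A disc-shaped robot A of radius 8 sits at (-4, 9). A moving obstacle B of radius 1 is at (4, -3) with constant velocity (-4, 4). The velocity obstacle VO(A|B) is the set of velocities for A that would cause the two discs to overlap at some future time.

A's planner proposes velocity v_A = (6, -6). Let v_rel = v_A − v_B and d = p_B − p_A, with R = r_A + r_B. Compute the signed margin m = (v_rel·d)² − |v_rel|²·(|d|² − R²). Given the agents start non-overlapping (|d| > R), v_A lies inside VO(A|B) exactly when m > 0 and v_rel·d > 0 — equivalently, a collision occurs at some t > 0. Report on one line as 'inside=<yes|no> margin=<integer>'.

d = (8, -12),  |d|² = 208;  R = 8+1 = 9,  c = 208−9² = 127
v_rel = (10, -10),  |v_rel|² = 200;  v_rel·d = (10)·(8) + (-10)·(-12) = 200
200·t² − 400·t + 127 = 0  ⇒  m = 200² − 200·127 = 14600
m = 14600 > 0,  v_rel·d = 200 > 0  ⇒  inside

inside=yes margin=14600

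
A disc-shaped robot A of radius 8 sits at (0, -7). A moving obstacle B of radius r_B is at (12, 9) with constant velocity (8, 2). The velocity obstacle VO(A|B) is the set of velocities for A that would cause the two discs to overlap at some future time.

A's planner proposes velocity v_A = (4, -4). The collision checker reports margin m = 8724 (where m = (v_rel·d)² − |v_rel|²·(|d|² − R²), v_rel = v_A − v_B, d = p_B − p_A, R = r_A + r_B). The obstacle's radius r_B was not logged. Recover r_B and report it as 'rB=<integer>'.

m = 8724
d = (12, 16);  v_rel = (-4, -6),  |v_rel|² = 52
v_rel×d = (-4)·(16) − (-6)·(12) = 8
since m = R²·52 − 8²:  R² = (64 + 8724) / 52 = 169
R = √169 = 13  ⇒  r_B = 13 − 8 = 5

rB=5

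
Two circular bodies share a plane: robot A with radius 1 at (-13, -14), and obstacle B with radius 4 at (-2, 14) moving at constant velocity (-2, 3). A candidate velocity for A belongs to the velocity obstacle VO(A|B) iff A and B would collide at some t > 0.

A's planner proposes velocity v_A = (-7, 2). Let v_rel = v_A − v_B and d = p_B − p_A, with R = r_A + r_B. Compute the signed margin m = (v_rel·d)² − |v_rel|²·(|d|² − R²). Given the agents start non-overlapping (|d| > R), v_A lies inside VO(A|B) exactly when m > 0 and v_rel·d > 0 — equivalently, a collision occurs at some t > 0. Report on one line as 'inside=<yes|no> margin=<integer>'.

d = (11, 28),  |d|² = 905;  R = 1+4 = 5,  c = 905−5² = 880
v_rel = (-5, -1),  |v_rel|² = 26;  v_rel·d = (-5)·(11) + (-1)·(28) = -83
26·t² + 166·t + 880 = 0  ⇒  m = (-83)² − 26·880 = -15991
m = -15991 < 0,  v_rel·d = -83 < 0  ⇒  outside

inside=no margin=-15991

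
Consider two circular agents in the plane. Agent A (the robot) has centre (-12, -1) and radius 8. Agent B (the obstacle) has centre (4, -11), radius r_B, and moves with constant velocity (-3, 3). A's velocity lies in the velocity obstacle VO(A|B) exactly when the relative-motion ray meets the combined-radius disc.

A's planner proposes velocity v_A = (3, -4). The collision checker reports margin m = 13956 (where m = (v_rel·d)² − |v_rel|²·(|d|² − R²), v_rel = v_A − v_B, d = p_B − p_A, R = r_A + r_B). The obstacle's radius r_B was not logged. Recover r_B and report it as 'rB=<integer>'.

m = 13956
d = (16, -10);  v_rel = (6, -7),  |v_rel|² = 85
v_rel×d = (6)·(-10) − (-7)·(16) = 52
since m = R²·85 − 52²:  R² = (2704 + 13956) / 85 = 196
R = √196 = 14  ⇒  r_B = 14 − 8 = 6

rB=6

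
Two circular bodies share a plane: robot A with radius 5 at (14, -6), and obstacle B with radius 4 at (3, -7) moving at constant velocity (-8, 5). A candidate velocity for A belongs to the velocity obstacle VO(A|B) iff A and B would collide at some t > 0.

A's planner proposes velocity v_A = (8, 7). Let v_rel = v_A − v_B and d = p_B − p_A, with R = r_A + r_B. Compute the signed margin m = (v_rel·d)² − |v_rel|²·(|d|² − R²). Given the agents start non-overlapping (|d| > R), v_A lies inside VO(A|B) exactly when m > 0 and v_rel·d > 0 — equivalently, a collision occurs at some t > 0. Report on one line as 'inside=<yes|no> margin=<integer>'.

d = (-11, -1),  |d|² = 122;  R = 5+4 = 9,  c = 122−9² = 41
v_rel = (16, 2),  |v_rel|² = 260;  v_rel·d = (16)·(-11) + (2)·(-1) = -178
260·t² + 356·t + 41 = 0  ⇒  m = (-178)² − 260·41 = 21024
m = 21024 > 0,  v_rel·d = -178 < 0  ⇒  outside

inside=no margin=21024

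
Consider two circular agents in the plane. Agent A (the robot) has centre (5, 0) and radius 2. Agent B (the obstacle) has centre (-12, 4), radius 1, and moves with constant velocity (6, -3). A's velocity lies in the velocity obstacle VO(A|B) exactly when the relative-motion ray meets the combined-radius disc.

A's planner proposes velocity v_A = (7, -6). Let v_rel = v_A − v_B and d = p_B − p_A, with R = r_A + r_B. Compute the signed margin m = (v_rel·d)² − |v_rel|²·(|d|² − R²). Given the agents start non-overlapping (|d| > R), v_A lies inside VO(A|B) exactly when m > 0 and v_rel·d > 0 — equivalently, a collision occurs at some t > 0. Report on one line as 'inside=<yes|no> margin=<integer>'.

d = (-17, 4),  |d|² = 305;  R = 2+1 = 3,  c = 305−3² = 296
v_rel = (1, -3),  |v_rel|² = 10;  v_rel·d = (1)·(-17) + (-3)·(4) = -29
10·t² + 58·t + 296 = 0  ⇒  m = (-29)² − 10·296 = -2119
m = -2119 < 0,  v_rel·d = -29 < 0  ⇒  outside

inside=no margin=-2119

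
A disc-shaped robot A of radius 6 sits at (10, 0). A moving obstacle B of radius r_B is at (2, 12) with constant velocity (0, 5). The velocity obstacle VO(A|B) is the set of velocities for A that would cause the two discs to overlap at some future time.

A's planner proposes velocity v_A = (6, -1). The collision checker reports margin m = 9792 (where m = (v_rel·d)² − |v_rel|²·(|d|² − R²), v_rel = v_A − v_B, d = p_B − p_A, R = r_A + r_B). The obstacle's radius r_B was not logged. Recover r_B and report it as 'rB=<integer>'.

m = 9792
d = (-8, 12);  v_rel = (6, -6),  |v_rel|² = 72
v_rel×d = (6)·(12) − (-6)·(-8) = 24
since m = R²·72 − 24²:  R² = (576 + 9792) / 72 = 144
R = √144 = 12  ⇒  r_B = 12 − 6 = 6

rB=6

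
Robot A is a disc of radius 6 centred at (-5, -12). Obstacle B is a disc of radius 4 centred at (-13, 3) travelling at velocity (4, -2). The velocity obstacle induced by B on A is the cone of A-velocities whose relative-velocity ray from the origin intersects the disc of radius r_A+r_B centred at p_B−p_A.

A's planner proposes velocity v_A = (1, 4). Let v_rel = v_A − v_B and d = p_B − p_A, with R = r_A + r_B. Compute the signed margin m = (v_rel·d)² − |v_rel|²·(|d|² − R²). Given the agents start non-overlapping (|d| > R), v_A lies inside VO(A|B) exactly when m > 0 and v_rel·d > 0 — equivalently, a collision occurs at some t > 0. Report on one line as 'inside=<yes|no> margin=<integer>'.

d = (-8, 15),  |d|² = 289;  R = 6+4 = 10,  c = 289−10² = 189
v_rel = (-3, 6),  |v_rel|² = 45;  v_rel·d = (-3)·(-8) + (6)·(15) = 114
45·t² − 228·t + 189 = 0  ⇒  m = 114² − 45·189 = 4491
m = 4491 > 0,  v_rel·d = 114 > 0  ⇒  inside

inside=yes margin=4491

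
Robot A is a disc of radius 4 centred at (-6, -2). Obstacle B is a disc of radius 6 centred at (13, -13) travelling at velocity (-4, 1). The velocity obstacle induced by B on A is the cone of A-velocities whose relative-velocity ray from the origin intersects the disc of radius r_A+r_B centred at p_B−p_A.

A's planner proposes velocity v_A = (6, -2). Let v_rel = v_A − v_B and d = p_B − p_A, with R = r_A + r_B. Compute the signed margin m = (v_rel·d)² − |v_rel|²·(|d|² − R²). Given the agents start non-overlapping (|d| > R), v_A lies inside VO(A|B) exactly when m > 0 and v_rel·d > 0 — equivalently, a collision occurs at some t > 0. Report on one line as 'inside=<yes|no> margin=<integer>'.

d = (19, -11),  |d|² = 482;  R = 4+6 = 10,  c = 482−10² = 382
v_rel = (10, -3),  |v_rel|² = 109;  v_rel·d = (10)·(19) + (-3)·(-11) = 223
109·t² − 446·t + 382 = 0  ⇒  m = 223² − 109·382 = 8091
m = 8091 > 0,  v_rel·d = 223 > 0  ⇒  inside

inside=yes margin=8091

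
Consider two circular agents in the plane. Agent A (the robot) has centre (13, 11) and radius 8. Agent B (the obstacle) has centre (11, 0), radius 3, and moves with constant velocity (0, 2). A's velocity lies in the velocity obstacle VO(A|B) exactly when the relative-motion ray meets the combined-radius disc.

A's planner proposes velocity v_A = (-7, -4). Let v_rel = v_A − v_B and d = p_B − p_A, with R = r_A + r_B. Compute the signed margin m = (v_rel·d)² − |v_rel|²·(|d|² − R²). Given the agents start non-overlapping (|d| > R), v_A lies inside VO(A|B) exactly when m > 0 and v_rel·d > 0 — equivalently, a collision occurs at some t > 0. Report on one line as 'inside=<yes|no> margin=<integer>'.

d = (-2, -11),  |d|² = 125;  R = 8+3 = 11,  c = 125−11² = 4
v_rel = (-7, -6),  |v_rel|² = 85;  v_rel·d = (-7)·(-2) + (-6)·(-11) = 80
85·t² − 160·t + 4 = 0  ⇒  m = 80² − 85·4 = 6060
m = 6060 > 0,  v_rel·d = 80 > 0  ⇒  inside

inside=yes margin=6060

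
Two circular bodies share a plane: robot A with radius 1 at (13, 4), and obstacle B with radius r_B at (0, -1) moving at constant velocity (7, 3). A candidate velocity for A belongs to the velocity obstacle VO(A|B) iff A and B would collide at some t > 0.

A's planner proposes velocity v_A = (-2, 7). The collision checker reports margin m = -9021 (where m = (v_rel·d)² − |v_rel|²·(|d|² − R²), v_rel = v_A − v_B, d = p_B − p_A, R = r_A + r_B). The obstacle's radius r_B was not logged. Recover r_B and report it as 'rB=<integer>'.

m = -9021
d = (-13, -5);  v_rel = (-9, 4),  |v_rel|² = 97
v_rel×d = (-9)·(-5) − (4)·(-13) = 97
since m = R²·97 − 97²:  R² = (9409 + -9021) / 97 = 4
R = √4 = 2  ⇒  r_B = 2 − 1 = 1

rB=1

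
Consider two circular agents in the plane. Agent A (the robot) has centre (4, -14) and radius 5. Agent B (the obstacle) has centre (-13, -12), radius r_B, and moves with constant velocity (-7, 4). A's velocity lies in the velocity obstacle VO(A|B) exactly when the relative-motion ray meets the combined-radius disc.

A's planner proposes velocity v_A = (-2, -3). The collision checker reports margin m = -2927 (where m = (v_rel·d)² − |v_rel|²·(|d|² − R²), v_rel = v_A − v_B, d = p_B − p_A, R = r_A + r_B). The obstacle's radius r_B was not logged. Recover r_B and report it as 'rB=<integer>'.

m = -2927
d = (-17, 2);  v_rel = (5, -7),  |v_rel|² = 74
v_rel×d = (5)·(2) − (-7)·(-17) = -109
since m = R²·74 − (-109)²:  R² = (11881 + -2927) / 74 = 121
R = √121 = 11  ⇒  r_B = 11 − 5 = 6

rB=6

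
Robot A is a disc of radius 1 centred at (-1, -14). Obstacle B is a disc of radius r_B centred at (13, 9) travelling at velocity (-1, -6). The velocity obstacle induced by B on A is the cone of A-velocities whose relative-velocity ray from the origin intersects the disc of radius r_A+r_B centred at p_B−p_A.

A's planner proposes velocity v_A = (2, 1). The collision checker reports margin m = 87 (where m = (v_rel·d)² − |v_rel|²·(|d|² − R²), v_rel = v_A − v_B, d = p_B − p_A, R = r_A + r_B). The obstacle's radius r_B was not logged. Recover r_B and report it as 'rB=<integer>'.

m = 87
d = (14, 23);  v_rel = (3, 7),  |v_rel|² = 58
v_rel×d = (3)·(23) − (7)·(14) = -29
since m = R²·58 − (-29)²:  R² = (841 + 87) / 58 = 16
R = √16 = 4  ⇒  r_B = 4 − 1 = 3

rB=3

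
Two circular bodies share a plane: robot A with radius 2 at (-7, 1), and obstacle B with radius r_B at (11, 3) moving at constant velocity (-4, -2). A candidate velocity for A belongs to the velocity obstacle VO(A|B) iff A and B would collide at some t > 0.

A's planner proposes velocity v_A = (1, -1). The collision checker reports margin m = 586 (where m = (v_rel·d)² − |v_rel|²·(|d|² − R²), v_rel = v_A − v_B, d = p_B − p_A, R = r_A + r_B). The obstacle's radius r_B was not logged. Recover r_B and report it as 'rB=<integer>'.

m = 586
d = (18, 2);  v_rel = (5, 1),  |v_rel|² = 26
v_rel×d = (5)·(2) − (1)·(18) = -8
since m = R²·26 − (-8)²:  R² = (64 + 586) / 26 = 25
R = √25 = 5  ⇒  r_B = 5 − 2 = 3

rB=3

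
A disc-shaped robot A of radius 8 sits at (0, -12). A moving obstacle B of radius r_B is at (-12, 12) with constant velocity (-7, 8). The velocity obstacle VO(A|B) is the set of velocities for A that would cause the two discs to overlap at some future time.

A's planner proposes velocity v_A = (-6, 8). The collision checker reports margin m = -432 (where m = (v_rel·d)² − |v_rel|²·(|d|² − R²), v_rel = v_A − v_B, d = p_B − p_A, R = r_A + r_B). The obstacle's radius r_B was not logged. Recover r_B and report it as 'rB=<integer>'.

m = -432
d = (-12, 24);  v_rel = (1, 0),  |v_rel|² = 1
v_rel×d = (1)·(24) − (0)·(-12) = 24
since m = R²·1 − 24²:  R² = (576 + -432) / 1 = 144
R = √144 = 12  ⇒  r_B = 12 − 8 = 4

rB=4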